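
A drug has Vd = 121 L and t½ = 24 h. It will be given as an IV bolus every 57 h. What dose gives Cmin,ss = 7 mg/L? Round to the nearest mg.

τ/t½ = 57/24 ≈ 2.375, so f = (1/2)^(57/24) ≈ 0.192776.
Cmin,ss = (D/Vd)·f/(1−f), so D = Cmin,ss·Vd·(1−f)/f.
D = 7 × 121 × (1−f)/f ≈ 7 × 121 × 4.18737 ≈ 3546.70 mg.

3547 mg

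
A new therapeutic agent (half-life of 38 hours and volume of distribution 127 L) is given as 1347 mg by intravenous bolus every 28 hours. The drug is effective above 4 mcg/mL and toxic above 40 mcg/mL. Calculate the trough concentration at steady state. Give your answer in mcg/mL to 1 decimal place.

15.9 mcg/mL

τ/t½ = 28/38 ≈ 0.73684, so fraction remaining f = (1/2)^(28/38) ≈ 0.6001.
Accumulation ratio R = 1/(1 − f) ≈ 1/0.3999 ≈ 2.5006.
Each bolus raises the concentration by D/Vd = 1347/127 ≈ 10.606 mcg/mL.
Steady-state peak Cmax,ss = C₀·R ≈ 10.606 × 2.5006 ≈ 26.521 mcg/mL.
One interval later, Cmin,ss = Cmax,ss·e^(−kτ) ≈ 26.521 × 0.6001 ≈ 15.915 mcg/mL.
Trough 15.9 mcg/mL vs MEC 4 mcg/mL: adequate.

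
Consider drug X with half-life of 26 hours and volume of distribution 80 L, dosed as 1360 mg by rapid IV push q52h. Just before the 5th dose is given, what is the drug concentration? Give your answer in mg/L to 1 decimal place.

f = (1/2)^(τ/t½) = (1/2)^(52/26) ≈ 0.2500.
C₀ = D/Vd = 1360/80 ≈ 17.000 mg/L.
Before the 5th dose, 4 doses have been given. Superposition: Cmin = C₀·(f + f² + … + f^4).
≈ 17.000 × (0.2500 + 0.0625 + 0.0156 + 0.0039) ≈ 17.000 × 0.3320 ≈ 5.644 mg/L.

5.6 mg/L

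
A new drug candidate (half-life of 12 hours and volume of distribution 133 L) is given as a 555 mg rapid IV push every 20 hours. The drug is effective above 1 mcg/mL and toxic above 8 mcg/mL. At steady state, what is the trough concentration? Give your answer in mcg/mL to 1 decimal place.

Over one 20-h interval, 20/12 ≈ 1.6667 half-lives elapse, leaving f ≈ 0.3150 of each dose.
At steady state, accumulation factor R = 1/(1 − e^(−kτ)) ≈ 1.4599.
Each bolus raises the concentration by D/Vd = 555/133 ≈ 4.173 mcg/mL.
Steady-state peak Cmax,ss = C₀·R ≈ 4.173 × 1.4599 ≈ 6.092 mcg/mL.
One interval later, Cmin,ss = Cmax,ss·e^(−kτ) ≈ 6.092 × 0.3150 ≈ 1.919 mcg/mL.
Trough 1.9 mcg/mL vs MEC 1 mcg/mL: adequate.

1.9 mcg/mL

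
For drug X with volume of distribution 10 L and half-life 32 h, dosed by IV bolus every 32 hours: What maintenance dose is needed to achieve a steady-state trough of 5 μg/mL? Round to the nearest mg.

50 mg

τ/t½ = 32/32 ≈ 1, so f = (1/2)^(32/32) ≈ 0.500000.
Cmin,ss = (D/Vd)·f/(1−f), so D = Cmin,ss·Vd·(1−f)/f.
D = 5 × 10 × (1−f)/f ≈ 5 × 10 × 1.00000 ≈ 50.00 mg.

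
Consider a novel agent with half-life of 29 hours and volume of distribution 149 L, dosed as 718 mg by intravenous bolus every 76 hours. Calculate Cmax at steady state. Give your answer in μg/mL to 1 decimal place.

5.8 μg/mL

k = ln2/t½ = ln2/29 ≈ 0.023902 h⁻¹; fraction remaining f = e^(−kτ) = e^(−0.023902×76) ≈ 0.1626.
At steady state, accumulation factor R = 1/(1 − e^(−kτ)) ≈ 1.1942.
Each bolus raises the concentration by D/Vd = 718/149 ≈ 4.819 μg/mL.
Steady-state peak Cmax,ss = C₀·R ≈ 4.819 × 1.1942 ≈ 5.755 μg/mL.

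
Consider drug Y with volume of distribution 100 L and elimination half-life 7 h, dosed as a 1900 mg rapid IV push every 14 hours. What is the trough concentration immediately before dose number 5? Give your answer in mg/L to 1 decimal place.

f = (1/2)^(τ/t½) = (1/2)^(14/7) ≈ 0.2500.
C₀ = D/Vd = 1900/100 ≈ 19.000 mg/L.
Before the 5th dose, 4 doses have been given. Superposition: Cmin = C₀·(f + f² + … + f^4).
≈ 19.000 × (0.2500 + 0.0625 + 0.0156 + 0.0039) ≈ 19.000 × 0.3320 ≈ 6.308 mg/L.

6.3 mg/L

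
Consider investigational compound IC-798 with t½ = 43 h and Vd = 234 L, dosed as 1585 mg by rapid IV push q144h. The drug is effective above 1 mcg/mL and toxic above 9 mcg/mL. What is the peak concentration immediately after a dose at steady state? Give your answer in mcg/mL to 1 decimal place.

7.5 mcg/mL

τ/t½ = 144/43 ≈ 3.3488, so fraction remaining f = (1/2)^(144/43) ≈ 0.0982.
At steady state, accumulation factor R = 1/(1 − e^(−kτ)) ≈ 1.1089.
Each bolus raises the concentration by D/Vd = 1585/234 ≈ 6.774 mcg/mL.
Cmax,ss = C₀/(1 − f) ≈ 6.774/0.9018 ≈ 7.512 mcg/mL.
Peak 7.5 mcg/mL vs MTC 9 mcg/mL: below toxic threshold.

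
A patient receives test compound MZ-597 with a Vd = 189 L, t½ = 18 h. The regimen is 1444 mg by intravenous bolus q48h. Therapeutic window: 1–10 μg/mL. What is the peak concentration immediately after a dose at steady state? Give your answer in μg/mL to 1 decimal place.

9.1 μg/mL

Over one 48-h interval, 48/18 ≈ 2.6667 half-lives elapse, leaving f ≈ 0.1575 of each dose.
Accumulation ratio R = 1/(1 − f) ≈ 1/0.8425 ≈ 1.1869.
Single-dose peak C₀ = D/Vd = 1444/189 ≈ 7.640 μg/mL.
Cmax,ss = C₀/(1 − f) ≈ 7.640/0.8425 ≈ 9.068 μg/mL.
Peak 9.1 μg/mL vs MTC 10 μg/mL: below toxic threshold.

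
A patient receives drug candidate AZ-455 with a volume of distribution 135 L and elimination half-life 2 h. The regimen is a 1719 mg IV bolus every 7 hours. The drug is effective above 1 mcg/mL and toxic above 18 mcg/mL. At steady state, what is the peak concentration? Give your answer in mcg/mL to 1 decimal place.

Over one 7-h interval, 7/2 ≈ 3.5 half-lives elapse, leaving f ≈ 0.0884 of each dose.
Accumulation ratio R = 1/(1 − f) ≈ 1/0.9116 ≈ 1.0970.
Each bolus raises the concentration by D/Vd = 1719/135 ≈ 12.733 mcg/mL.
Steady-state peak Cmax,ss = C₀·R ≈ 12.733 × 1.0970 ≈ 13.968 mcg/mL.
Peak 14.0 mcg/mL vs MTC 18 mcg/mL: below toxic threshold.

14.0 mcg/mL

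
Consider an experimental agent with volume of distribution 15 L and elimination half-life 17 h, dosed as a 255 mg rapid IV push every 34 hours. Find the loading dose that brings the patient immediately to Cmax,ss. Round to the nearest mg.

340 mg

f = (1/2)^(34/17) ≈ 0.250000; accumulation ratio R = 1/(1−f) ≈ 1.33333.
Loading dose to hit Cmax,ss on first dose: D_load = D_maint·R ≈ 255 × 1.33333 ≈ 340.00 mg.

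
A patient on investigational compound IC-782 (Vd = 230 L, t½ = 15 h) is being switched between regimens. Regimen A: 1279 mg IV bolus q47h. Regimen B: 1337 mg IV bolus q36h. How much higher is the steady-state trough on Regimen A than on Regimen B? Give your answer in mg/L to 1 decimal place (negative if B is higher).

-0.6 mg/L

Regimen A: f = (1/2)^(47/15) ≈ 0.1140; Cmin,ss = (1279/230)·f/(1−f) ≈ 0.716 mg/L.
Regimen B: f = (1/2)^(36/15) ≈ 0.1895; Cmin,ss = (1337/230)·f/(1−f) ≈ 1.359 mg/L.
Difference ≈ 0.716 − 1.359 ≈ -0.643 mg/L.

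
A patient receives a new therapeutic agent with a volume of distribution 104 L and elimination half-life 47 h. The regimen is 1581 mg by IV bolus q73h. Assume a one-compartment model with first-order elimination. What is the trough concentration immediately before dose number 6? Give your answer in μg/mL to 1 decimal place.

f = (1/2)^(τ/t½) = (1/2)^(73/47) ≈ 0.3408.
C₀ = D/Vd = 1581/104 ≈ 15.202 μg/mL.
Before the 6th dose, 5 doses have been given. Superposition: Cmin = C₀·(f + f² + … + f^5).
≈ 15.202 × (0.3408 + 0.1161 + 0.0396 + 0.0135 + 0.0046) ≈ 15.202 × 0.5146 ≈ 7.823 μg/mL.

7.8 μg/mL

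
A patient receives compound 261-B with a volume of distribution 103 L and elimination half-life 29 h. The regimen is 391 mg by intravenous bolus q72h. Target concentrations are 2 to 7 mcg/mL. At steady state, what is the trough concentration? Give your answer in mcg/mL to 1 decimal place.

k = ln2/t½ = ln2/29 ≈ 0.023902 h⁻¹; fraction remaining f = e^(−kτ) = e^(−0.023902×72) ≈ 0.1789.
Each bolus raises the concentration by D/Vd = 391/103 ≈ 3.796 mcg/mL.
Steady-state trough Cmin,ss = C₀·f/(1−f) ≈ 3.796 × 0.1789/0.8211 ≈ 0.827 mcg/mL.
Trough 0.8 mcg/mL vs MEC 2 mcg/mL: subtherapeutic.

0.8 mcg/mL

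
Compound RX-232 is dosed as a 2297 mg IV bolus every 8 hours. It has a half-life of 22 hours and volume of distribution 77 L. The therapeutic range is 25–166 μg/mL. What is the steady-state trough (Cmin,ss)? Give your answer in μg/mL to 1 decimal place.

Over one 8-h interval, 8/22 ≈ 0.36364 half-lives elapse, leaving f ≈ 0.7772 of each dose.
Accumulation ratio R = 1/(1 − f) ≈ 1/0.2228 ≈ 4.4883.
Each bolus raises the concentration by D/Vd = 2297/77 ≈ 29.831 μg/mL.
Cmax,ss = C₀/(1 − f) ≈ 29.831/0.2228 ≈ 133.891 μg/mL.
One interval later, Cmin,ss = Cmax,ss·e^(−kτ) ≈ 133.891 × 0.7772 ≈ 104.060 μg/mL.
Trough 104.1 μg/mL vs MEC 25 μg/mL: adequate.

104.1 μg/mL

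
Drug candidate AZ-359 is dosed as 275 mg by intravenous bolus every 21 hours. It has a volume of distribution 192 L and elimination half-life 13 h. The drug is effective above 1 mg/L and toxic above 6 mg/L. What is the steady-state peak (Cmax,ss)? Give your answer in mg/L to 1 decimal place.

2.1 mg/L

k = ln2/t½ = ln2/13 ≈ 0.053319 h⁻¹; fraction remaining f = e^(−kτ) = e^(−0.053319×21) ≈ 0.3264.
At steady state, accumulation factor R = 1/(1 − e^(−kτ)) ≈ 1.4846.
Single-dose peak C₀ = D/Vd = 275/192 ≈ 1.432 mg/L.
Steady-state peak Cmax,ss = C₀·R ≈ 1.432 × 1.4846 ≈ 2.126 mg/L.
Peak 2.1 mg/L vs MTC 6 mg/L: below toxic threshold.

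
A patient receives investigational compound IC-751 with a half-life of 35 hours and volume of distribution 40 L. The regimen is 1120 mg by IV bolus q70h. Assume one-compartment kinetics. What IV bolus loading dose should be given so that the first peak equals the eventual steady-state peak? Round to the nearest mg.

f = (1/2)^(70/35) ≈ 0.250000; accumulation ratio R = 1/(1−f) ≈ 1.33333.
Loading dose to hit Cmax,ss on first dose: D_load = D_maint·R ≈ 1120 × 1.33333 ≈ 1493.33 mg.

1493 mg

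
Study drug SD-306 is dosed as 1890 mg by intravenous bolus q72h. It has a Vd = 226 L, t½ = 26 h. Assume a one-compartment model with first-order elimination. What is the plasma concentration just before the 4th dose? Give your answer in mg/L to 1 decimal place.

f = (1/2)^(τ/t½) = (1/2)^(72/26) ≈ 0.1467.
C₀ = D/Vd = 1890/226 ≈ 8.363 mg/L.
Before the 4th dose, 3 doses have been given. Superposition: Cmin = C₀·(f + f² + … + f^3).
≈ 8.363 × (0.1467 + 0.0215 + 0.0032) ≈ 8.363 × 0.1714 ≈ 1.433 mg/L.

1.4 mg/L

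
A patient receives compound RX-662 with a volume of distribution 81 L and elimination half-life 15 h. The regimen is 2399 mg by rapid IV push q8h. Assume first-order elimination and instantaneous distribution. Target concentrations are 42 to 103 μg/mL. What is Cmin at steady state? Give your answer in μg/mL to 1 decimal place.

66.2 μg/mL

τ/t½ = 8/15 ≈ 0.53333, so fraction remaining f = (1/2)^(8/15) ≈ 0.6910.
Single-dose peak C₀ = D/Vd = 2399/81 ≈ 29.617 μg/mL.
Steady-state trough Cmin,ss = C₀·f/(1−f) ≈ 29.617 × 0.6910/0.3090 ≈ 66.231 μg/mL.
Trough 66.2 μg/mL vs MEC 42 μg/mL: adequate.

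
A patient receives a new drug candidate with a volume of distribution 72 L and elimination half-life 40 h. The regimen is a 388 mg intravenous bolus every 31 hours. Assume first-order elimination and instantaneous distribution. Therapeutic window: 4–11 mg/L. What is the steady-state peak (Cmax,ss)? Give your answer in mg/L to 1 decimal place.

13.0 mg/L

τ/t½ = 31/40 ≈ 0.775, so fraction remaining f = (1/2)^(31/40) ≈ 0.5844.
At steady state, accumulation factor R = 1/(1 − e^(−kτ)) ≈ 2.4062.
Single-dose peak C₀ = D/Vd = 388/72 ≈ 5.389 mg/L.
Steady-state peak Cmax,ss = C₀·R ≈ 5.389 × 2.4062 ≈ 12.967 mg/L.
Peak 13.0 mg/L vs MTC 11 mg/L: exceeds toxic threshold.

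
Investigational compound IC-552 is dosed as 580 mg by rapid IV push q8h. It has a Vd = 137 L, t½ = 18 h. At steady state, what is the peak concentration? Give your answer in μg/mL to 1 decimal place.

Over one 8-h interval, 8/18 ≈ 0.44444 half-lives elapse, leaving f ≈ 0.7349 of each dose.
Accumulation ratio R = 1/(1 − f) ≈ 1/0.2651 ≈ 3.7722.
Single-dose peak C₀ = D/Vd = 580/137 ≈ 4.234 μg/mL.
Cmax,ss = C₀/(1 − f) ≈ 4.234/0.2651 ≈ 15.971 μg/mL.

16.0 μg/mL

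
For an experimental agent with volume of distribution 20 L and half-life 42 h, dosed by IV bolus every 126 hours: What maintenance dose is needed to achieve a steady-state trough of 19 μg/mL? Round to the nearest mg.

2660 mg

τ/t½ = 126/42 ≈ 3, so f = (1/2)^(126/42) ≈ 0.125000.
Cmin,ss = (D/Vd)·f/(1−f), so D = Cmin,ss·Vd·(1−f)/f.
D = 19 × 20 × (1−f)/f ≈ 19 × 20 × 7.00000 ≈ 2660.00 mg.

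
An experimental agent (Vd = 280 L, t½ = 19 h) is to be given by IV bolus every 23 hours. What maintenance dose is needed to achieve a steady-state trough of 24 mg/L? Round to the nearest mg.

τ/t½ = 23/19 ≈ 1.2105, so f = (1/2)^(23/19) ≈ 0.432111.
Cmin,ss = (D/Vd)·f/(1−f), so D = Cmin,ss·Vd·(1−f)/f.
D = 24 × 280 × (1−f)/f ≈ 24 × 280 × 1.31422 ≈ 8831.56 mg.

8832 mg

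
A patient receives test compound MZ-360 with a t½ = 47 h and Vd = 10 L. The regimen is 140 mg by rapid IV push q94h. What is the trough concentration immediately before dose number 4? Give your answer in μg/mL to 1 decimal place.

f = (1/2)^(τ/t½) = (1/2)^(94/47) ≈ 0.2500.
C₀ = D/Vd = 140/10 ≈ 14.000 μg/mL.
Before the 4th dose, 3 doses have been given. Superposition: Cmin = C₀·(f + f² + … + f^3).
≈ 14.000 × (0.2500 + 0.0625 + 0.0156) ≈ 14.000 × 0.3281 ≈ 4.593 μg/mL.

4.6 μg/mL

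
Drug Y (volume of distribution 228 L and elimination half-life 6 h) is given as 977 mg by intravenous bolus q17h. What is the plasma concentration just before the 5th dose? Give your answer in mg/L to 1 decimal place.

f = (1/2)^(τ/t½) = (1/2)^(17/6) ≈ 0.1403.
C₀ = D/Vd = 977/228 ≈ 4.285 mg/L.
Before the 5th dose, 4 doses have been given. Superposition: Cmin = C₀·(f + f² + … + f^4).
≈ 4.285 × (0.1403 + 0.0197 + 0.0028 + 0.0004) ≈ 4.285 × 0.1632 ≈ 0.699 mg/L.

0.7 mg/L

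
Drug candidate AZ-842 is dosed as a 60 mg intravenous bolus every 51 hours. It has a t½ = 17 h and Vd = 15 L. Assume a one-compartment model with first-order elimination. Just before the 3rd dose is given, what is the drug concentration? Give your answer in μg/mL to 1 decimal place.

f = (1/2)^(τ/t½) = (1/2)^(51/17) ≈ 0.1250.
C₀ = D/Vd = 60/15 ≈ 4.000 μg/mL.
Before the 3rd dose, 2 doses have been given. Superposition: Cmin = C₀·(f + f²).
≈ 4.000 × (0.1250 + 0.0156) ≈ 4.000 × 0.1406 ≈ 0.562 μg/mL.

0.6 μg/mL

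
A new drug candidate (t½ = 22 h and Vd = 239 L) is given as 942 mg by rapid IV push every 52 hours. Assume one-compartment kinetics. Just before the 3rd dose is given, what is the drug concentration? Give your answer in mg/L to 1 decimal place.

f = (1/2)^(τ/t½) = (1/2)^(52/22) ≈ 0.1943.
C₀ = D/Vd = 942/239 ≈ 3.941 mg/L.
Before the 3rd dose, 2 doses have been given. Superposition: Cmin = C₀·(f + f²).
≈ 3.941 × (0.1943 + 0.0378) ≈ 3.941 × 0.2321 ≈ 0.915 mg/L.

0.9 mg/L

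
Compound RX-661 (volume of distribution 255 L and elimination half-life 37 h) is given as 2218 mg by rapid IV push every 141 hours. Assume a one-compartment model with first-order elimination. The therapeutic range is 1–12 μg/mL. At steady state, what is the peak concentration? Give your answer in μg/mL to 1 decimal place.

τ/t½ = 141/37 ≈ 3.8108, so fraction remaining f = (1/2)^(141/37) ≈ 0.0713.
At steady state, accumulation factor R = 1/(1 − e^(−kτ)) ≈ 1.0768.
Each bolus raises the concentration by D/Vd = 2218/255 ≈ 8.698 μg/mL.
Steady-state peak Cmax,ss = C₀·R ≈ 8.698 × 1.0768 ≈ 9.366 μg/mL.
Peak 9.4 μg/mL vs MTC 12 μg/mL: below toxic threshold.

9.4 μg/mL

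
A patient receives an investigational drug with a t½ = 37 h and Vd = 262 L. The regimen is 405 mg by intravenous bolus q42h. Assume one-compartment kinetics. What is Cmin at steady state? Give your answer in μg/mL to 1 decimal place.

1.3 μg/mL

k = ln2/t½ = ln2/37 ≈ 0.018734 h⁻¹; fraction remaining f = e^(−kτ) = e^(−0.018734×42) ≈ 0.4553.
Accumulation ratio R = 1/(1 − f) ≈ 1/0.5447 ≈ 1.8359.
Single-dose peak C₀ = D/Vd = 405/262 ≈ 1.546 μg/mL.
Cmax,ss = C₀/(1 − f) ≈ 1.546/0.5447 ≈ 2.838 μg/mL.
One interval later, Cmin,ss = Cmax,ss·e^(−kτ) ≈ 2.838 × 0.4553 ≈ 1.292 μg/mL.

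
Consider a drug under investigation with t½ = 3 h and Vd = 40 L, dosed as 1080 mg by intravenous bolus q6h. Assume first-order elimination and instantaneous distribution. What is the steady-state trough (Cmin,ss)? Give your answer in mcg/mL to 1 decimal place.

τ = 6 h = 2 half-lives, so f = (1/2)^2 = 0.25.
At steady state, R = 1/(1 − 0.25) = 4/3.
Single-dose peak C₀ = D/Vd = 1080/40 = 27 mcg/mL.
Steady-state peak Cmax,ss = C₀·R = 27 × 4/3 ≈ 36.000 mcg/mL.
Steady-state trough Cmin,ss = Cmax,ss·f ≈ 36.000 × 0.25 ≈ 9.000 mcg/mL.

9.0 mcg/mL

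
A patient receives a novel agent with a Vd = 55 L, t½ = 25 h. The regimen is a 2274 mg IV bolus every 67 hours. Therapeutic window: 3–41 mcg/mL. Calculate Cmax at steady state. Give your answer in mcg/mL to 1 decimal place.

τ/t½ = 67/25 ≈ 2.68, so fraction remaining f = (1/2)^(67/25) ≈ 0.1560.
At steady state, accumulation factor R = 1/(1 − e^(−kτ)) ≈ 1.1848.
Single-dose peak C₀ = D/Vd = 2274/55 ≈ 41.345 mcg/mL.
Steady-state peak Cmax,ss = C₀·R ≈ 41.345 × 1.1848 ≈ 48.986 mcg/mL.
Peak 49.0 mcg/mL vs MTC 41 mcg/mL: exceeds toxic threshold.

49.0 mcg/mL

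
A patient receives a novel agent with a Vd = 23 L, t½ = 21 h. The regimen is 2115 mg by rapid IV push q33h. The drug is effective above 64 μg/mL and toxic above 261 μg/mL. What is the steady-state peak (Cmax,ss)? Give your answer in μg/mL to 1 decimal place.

138.6 μg/mL

Over one 33-h interval, 33/21 ≈ 1.5714 half-lives elapse, leaving f ≈ 0.3365 of each dose.
Accumulation ratio R = 1/(1 − f) ≈ 1/0.6635 ≈ 1.5072.
Each bolus raises the concentration by D/Vd = 2115/23 ≈ 91.957 μg/mL.
Steady-state peak Cmax,ss = C₀·R ≈ 91.957 × 1.5072 ≈ 138.598 μg/mL.
Peak 138.6 μg/mL vs MTC 261 μg/mL: below toxic threshold.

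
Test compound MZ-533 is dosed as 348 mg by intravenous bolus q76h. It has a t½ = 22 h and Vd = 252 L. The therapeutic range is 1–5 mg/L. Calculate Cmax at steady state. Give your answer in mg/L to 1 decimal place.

τ/t½ = 76/22 ≈ 3.4545, so fraction remaining f = (1/2)^(76/22) ≈ 0.0912.
At steady state, accumulation factor R = 1/(1 − e^(−kτ)) ≈ 1.1004.
Single-dose peak C₀ = D/Vd = 348/252 ≈ 1.381 mg/L.
Steady-state peak Cmax,ss = C₀·R ≈ 1.381 × 1.1004 ≈ 1.520 mg/L.
Peak 1.5 mg/L vs MTC 5 mg/L: below toxic threshold.

1.5 mg/L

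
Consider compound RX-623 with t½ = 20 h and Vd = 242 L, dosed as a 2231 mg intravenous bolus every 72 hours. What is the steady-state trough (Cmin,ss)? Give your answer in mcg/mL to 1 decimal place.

τ/t½ = 72/20 ≈ 3.6, so fraction remaining f = (1/2)^(72/20) ≈ 0.0825.
Each bolus raises the concentration by D/Vd = 2231/242 ≈ 9.219 mcg/mL.
Steady-state trough Cmin,ss = C₀·f/(1−f) ≈ 9.219 × 0.0825/0.9175 ≈ 0.829 mcg/mL.

0.8 mcg/mL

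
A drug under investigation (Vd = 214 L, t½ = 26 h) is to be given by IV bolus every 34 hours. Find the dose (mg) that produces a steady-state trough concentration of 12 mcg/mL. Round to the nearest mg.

τ/t½ = 34/26 ≈ 1.3077, so f = (1/2)^(34/26) ≈ 0.403967.
Cmin,ss = (D/Vd)·f/(1−f), so D = Cmin,ss·Vd·(1−f)/f.
D = 12 × 214 × (1−f)/f ≈ 12 × 214 × 1.47545 ≈ 3788.96 mg.

3789 mg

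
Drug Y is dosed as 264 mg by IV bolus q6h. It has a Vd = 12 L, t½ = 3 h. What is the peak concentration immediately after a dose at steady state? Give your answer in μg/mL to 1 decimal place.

The dosing interval is 2 half-lives, so f = 2^(−2) = 0.25.
At steady state, R = 1/(1 − 0.25) = 4/3.
Single-dose peak C₀ = D/Vd = 264/12 = 22 μg/mL.
Steady-state peak Cmax,ss = C₀·R = 22 × 4/3 ≈ 29.333 μg/mL.

29.3 μg/mL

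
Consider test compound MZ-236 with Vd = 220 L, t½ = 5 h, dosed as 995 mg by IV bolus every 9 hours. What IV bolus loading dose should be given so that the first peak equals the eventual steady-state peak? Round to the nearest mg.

1396 mg

f = (1/2)^(9/5) ≈ 0.287175; accumulation ratio R = 1/(1−f) ≈ 1.40287.
Loading dose to hit Cmax,ss on first dose: D_load = D_maint·R ≈ 995 × 1.40287 ≈ 1395.86 mg.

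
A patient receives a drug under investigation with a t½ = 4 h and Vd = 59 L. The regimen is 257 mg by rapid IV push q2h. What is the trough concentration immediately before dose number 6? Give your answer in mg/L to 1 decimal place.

f = (1/2)^(τ/t½) = (1/2)^(2/4) ≈ 0.7071.
C₀ = D/Vd = 257/59 ≈ 4.356 mg/L.
Before the 6th dose, 5 doses have been given. Superposition: Cmin = C₀·(f + f² + … + f^5).
≈ 4.356 × (0.7071 + 0.5000 + 0.3535 + 0.2500 + 0.1768) ≈ 4.356 × 1.9874 ≈ 8.657 mg/L.

8.7 mg/L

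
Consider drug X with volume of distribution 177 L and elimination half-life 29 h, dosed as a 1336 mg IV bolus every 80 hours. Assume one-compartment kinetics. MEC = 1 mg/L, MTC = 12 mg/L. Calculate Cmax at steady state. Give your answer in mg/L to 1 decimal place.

8.9 mg/L

k = ln2/t½ = ln2/29 ≈ 0.023902 h⁻¹; fraction remaining f = e^(−kτ) = e^(−0.023902×80) ≈ 0.1478.
At steady state, accumulation factor R = 1/(1 − e^(−kτ)) ≈ 1.1734.
Each bolus raises the concentration by D/Vd = 1336/177 ≈ 7.548 mg/L.
Steady-state peak Cmax,ss = C₀·R ≈ 7.548 × 1.1734 ≈ 8.857 mg/L.
Peak 8.9 mg/L vs MTC 12 mg/L: below toxic threshold.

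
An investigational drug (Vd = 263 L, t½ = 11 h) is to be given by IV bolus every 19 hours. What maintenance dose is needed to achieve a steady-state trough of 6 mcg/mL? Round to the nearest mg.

τ/t½ = 19/11 ≈ 1.7273, so f = (1/2)^(19/11) ≈ 0.302022.
Cmin,ss = (D/Vd)·f/(1−f), so D = Cmin,ss·Vd·(1−f)/f.
D = 6 × 263 × (1−f)/f ≈ 6 × 263 × 2.31102 ≈ 3646.79 mg.

3647 mg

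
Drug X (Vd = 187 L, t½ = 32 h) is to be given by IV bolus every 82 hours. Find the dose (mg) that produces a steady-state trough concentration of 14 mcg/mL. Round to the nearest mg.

12847 mg

τ/t½ = 82/32 ≈ 2.5625, so f = (1/2)^(82/32) ≈ 0.169282.
Cmin,ss = (D/Vd)·f/(1−f), so D = Cmin,ss·Vd·(1−f)/f.
D = 14 × 187 × (1−f)/f ≈ 14 × 187 × 4.90730 ≈ 12847.31 mg.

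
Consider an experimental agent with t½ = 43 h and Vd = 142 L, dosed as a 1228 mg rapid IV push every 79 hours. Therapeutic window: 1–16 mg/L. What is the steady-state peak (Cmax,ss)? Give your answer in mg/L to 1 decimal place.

12.0 mg/L

τ/t½ = 79/43 ≈ 1.8372, so fraction remaining f = (1/2)^(79/43) ≈ 0.2799.
At steady state, accumulation factor R = 1/(1 − e^(−kτ)) ≈ 1.3887.
Each bolus raises the concentration by D/Vd = 1228/142 ≈ 8.648 mg/L.
Steady-state peak Cmax,ss = C₀·R ≈ 8.648 × 1.3887 ≈ 12.009 mg/L.
Peak 12.0 mg/L vs MTC 16 mg/L: below toxic threshold.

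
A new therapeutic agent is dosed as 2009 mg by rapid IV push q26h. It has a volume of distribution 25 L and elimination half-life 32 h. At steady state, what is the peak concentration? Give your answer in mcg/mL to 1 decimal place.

186.6 mcg/mL

Over one 26-h interval, 26/32 ≈ 0.8125 half-lives elapse, leaving f ≈ 0.5694 of each dose.
At steady state, accumulation factor R = 1/(1 − e^(−kτ)) ≈ 2.3223.
Each bolus raises the concentration by D/Vd = 2009/25 ≈ 80.360 mcg/mL.
Steady-state peak Cmax,ss = C₀·R ≈ 80.360 × 2.3223 ≈ 186.620 mcg/mL.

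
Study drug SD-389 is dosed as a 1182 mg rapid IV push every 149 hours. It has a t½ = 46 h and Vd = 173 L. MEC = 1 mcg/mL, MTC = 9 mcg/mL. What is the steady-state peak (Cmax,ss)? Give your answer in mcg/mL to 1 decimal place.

7.6 mcg/mL

k = ln2/t½ = ln2/46 ≈ 0.015068 h⁻¹; fraction remaining f = e^(−kτ) = e^(−0.015068×149) ≈ 0.1059.
At steady state, accumulation factor R = 1/(1 − e^(−kτ)) ≈ 1.1184.
Single-dose peak C₀ = D/Vd = 1182/173 ≈ 6.832 mcg/mL.
Steady-state peak Cmax,ss = C₀·R ≈ 6.832 × 1.1184 ≈ 7.641 mcg/mL.
Peak 7.6 mcg/mL vs MTC 9 mcg/mL: below toxic threshold.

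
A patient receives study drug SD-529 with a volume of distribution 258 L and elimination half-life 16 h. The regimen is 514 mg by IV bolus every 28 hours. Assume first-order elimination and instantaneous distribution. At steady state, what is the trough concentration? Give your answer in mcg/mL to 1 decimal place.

Over one 28-h interval, 28/16 ≈ 1.75 half-lives elapse, leaving f ≈ 0.2973 of each dose.
Each bolus raises the concentration by D/Vd = 514/258 ≈ 1.992 mcg/mL.
Steady-state trough Cmin,ss = C₀·f/(1−f) ≈ 1.992 × 0.2973/0.7027 ≈ 0.843 mcg/mL.

0.8 mcg/mL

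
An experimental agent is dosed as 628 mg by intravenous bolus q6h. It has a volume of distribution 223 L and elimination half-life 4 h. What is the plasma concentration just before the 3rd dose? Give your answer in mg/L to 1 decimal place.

f = (1/2)^(τ/t½) = (1/2)^(6/4) ≈ 0.3536.
C₀ = D/Vd = 628/223 ≈ 2.816 mg/L.
Before the 3rd dose, 2 doses have been given. Superposition: Cmin = C₀·(f + f²).
≈ 2.816 × (0.3536 + 0.1250) ≈ 2.816 × 0.4786 ≈ 1.348 mg/L.

1.3 mg/L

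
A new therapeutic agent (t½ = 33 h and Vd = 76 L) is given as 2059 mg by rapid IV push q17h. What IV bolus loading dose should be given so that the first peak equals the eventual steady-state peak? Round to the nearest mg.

f = (1/2)^(17/33) ≈ 0.699719; accumulation ratio R = 1/(1−f) ≈ 3.33021.
Loading dose to hit Cmax,ss on first dose: D_load = D_maint·R ≈ 2059 × 3.33021 ≈ 6856.90 mg.

6857 mg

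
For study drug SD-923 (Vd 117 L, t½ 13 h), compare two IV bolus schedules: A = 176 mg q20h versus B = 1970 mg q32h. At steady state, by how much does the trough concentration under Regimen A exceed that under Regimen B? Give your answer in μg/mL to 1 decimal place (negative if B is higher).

Regimen A: f = (1/2)^(20/13) ≈ 0.3443; Cmin,ss = (176/117)·f/(1−f) ≈ 0.790 μg/mL.
Regimen B: f = (1/2)^(32/13) ≈ 0.1816; Cmin,ss = (1970/117)·f/(1−f) ≈ 3.736 μg/mL.
Difference ≈ 0.790 − 3.736 ≈ -2.946 μg/mL.

-2.9 μg/mL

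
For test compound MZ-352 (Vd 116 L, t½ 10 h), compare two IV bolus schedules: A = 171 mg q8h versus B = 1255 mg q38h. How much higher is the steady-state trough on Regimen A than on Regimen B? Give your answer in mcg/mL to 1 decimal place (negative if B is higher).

Regimen A: f = (1/2)^(8/10) ≈ 0.5743; Cmin,ss = (171/116)·f/(1−f) ≈ 1.989 mcg/mL.
Regimen B: f = (1/2)^(38/10) ≈ 0.0718; Cmin,ss = (1255/116)·f/(1−f) ≈ 0.837 mcg/mL.
Difference ≈ 1.989 − 0.837 ≈ 1.152 mcg/mL.

1.2 mcg/mL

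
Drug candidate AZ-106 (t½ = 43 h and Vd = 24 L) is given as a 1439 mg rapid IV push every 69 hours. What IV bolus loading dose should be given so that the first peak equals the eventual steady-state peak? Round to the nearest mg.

f = (1/2)^(69/43) ≈ 0.328815; accumulation ratio R = 1/(1−f) ≈ 1.48990.
Loading dose to hit Cmax,ss on first dose: D_load = D_maint·R ≈ 1439 × 1.48990 ≈ 2143.97 mg.

2144 mg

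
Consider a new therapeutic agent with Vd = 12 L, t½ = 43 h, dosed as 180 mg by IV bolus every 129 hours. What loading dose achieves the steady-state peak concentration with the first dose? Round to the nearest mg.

f = (1/2)^(129/43) ≈ 0.125000; accumulation ratio R = 1/(1−f) ≈ 1.14286.
Loading dose to hit Cmax,ss on first dose: D_load = D_maint·R ≈ 180 × 1.14286 ≈ 205.71 mg.

206 mg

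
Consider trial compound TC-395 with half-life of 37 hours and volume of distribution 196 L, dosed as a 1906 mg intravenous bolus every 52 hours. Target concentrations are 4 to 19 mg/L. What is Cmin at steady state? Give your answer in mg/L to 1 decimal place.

5.9 mg/L

τ/t½ = 52/37 ≈ 1.4054, so fraction remaining f = (1/2)^(52/37) ≈ 0.3775.
Single-dose peak C₀ = D/Vd = 1906/196 ≈ 9.724 mg/L.
Steady-state trough Cmin,ss = C₀·f/(1−f) ≈ 9.724 × 0.3775/0.6225 ≈ 5.897 mg/L.
Trough 5.9 mg/L vs MEC 4 mg/L: adequate.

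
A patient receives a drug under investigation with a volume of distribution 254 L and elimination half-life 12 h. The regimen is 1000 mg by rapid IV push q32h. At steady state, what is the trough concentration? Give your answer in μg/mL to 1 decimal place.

0.7 μg/mL

τ/t½ = 32/12 ≈ 2.6667, so fraction remaining f = (1/2)^(32/12) ≈ 0.1575.
At steady state, accumulation factor R = 1/(1 − e^(−kτ)) ≈ 1.1869.
Single-dose peak C₀ = D/Vd = 1000/254 ≈ 3.937 μg/mL.
Steady-state peak Cmax,ss = C₀·R ≈ 3.937 × 1.1869 ≈ 4.673 μg/mL.
One interval later, Cmin,ss = Cmax,ss·e^(−kτ) ≈ 4.673 × 0.1575 ≈ 0.736 μg/mL.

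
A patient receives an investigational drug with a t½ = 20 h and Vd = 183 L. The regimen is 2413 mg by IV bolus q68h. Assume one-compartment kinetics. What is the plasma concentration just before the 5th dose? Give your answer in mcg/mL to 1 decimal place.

f = (1/2)^(τ/t½) = (1/2)^(68/20) ≈ 0.0947.
C₀ = D/Vd = 2413/183 ≈ 13.186 mcg/mL.
Before the 5th dose, 4 doses have been given. Superposition: Cmin = C₀·(f + f² + … + f^4).
≈ 13.186 × (0.0947 + 0.0090 + 0.0008 + 0.0001) ≈ 13.186 × 0.1046 ≈ 1.379 mcg/mL.

1.4 mcg/mL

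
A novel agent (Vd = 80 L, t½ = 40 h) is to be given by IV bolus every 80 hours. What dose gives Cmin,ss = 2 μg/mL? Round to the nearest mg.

480 mg

τ/t½ = 80/40 ≈ 2, so f = (1/2)^(80/40) ≈ 0.250000.
Cmin,ss = (D/Vd)·f/(1−f), so D = Cmin,ss·Vd·(1−f)/f.
D = 2 × 80 × (1−f)/f ≈ 2 × 80 × 3.00000 ≈ 480.00 mg.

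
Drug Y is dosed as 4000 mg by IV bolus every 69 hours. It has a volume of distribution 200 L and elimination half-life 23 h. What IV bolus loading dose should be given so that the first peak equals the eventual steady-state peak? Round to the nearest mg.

4571 mg

f = (1/2)^(69/23) ≈ 0.125000; accumulation ratio R = 1/(1−f) ≈ 1.14286.
Loading dose to hit Cmax,ss on first dose: D_load = D_maint·R ≈ 4000 × 1.14286 ≈ 4571.44 mg.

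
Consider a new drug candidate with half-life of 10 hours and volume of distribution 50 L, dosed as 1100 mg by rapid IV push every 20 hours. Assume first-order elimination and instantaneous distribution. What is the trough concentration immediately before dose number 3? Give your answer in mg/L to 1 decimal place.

f = (1/2)^(τ/t½) = (1/2)^(20/10) ≈ 0.2500.
C₀ = D/Vd = 1100/50 ≈ 22.000 mg/L.
Before the 3rd dose, 2 doses have been given. Superposition: Cmin = C₀·(f + f²).
≈ 22.000 × (0.2500 + 0.0625) ≈ 22.000 × 0.3125 ≈ 6.875 mg/L.

6.9 mg/L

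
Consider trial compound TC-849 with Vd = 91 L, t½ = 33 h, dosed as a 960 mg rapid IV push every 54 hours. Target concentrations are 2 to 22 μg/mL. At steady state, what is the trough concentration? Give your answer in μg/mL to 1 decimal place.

k = ln2/t½ = ln2/33 ≈ 0.021004 h⁻¹; fraction remaining f = e^(−kτ) = e^(−0.021004×54) ≈ 0.3217.
Single-dose peak C₀ = D/Vd = 960/91 ≈ 10.549 μg/mL.
Steady-state trough Cmin,ss = C₀·f/(1−f) ≈ 10.549 × 0.3217/0.6783 ≈ 5.003 μg/mL.
Trough 5.0 μg/mL vs MEC 2 μg/mL: adequate.

5.0 μg/mL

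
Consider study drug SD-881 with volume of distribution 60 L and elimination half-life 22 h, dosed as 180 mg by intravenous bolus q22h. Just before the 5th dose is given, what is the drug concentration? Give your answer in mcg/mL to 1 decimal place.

2.8 mcg/mL

f = (1/2)^(τ/t½) = (1/2)^(22/22) ≈ 0.5000.
C₀ = D/Vd = 180/60 ≈ 3.000 mcg/mL.
Before the 5th dose, 4 doses have been given. Superposition: Cmin = C₀·(f + f² + … + f^4).
≈ 3.000 × (0.5000 + 0.2500 + 0.1250 + 0.0625) ≈ 3.000 × 0.9375 ≈ 2.812 mcg/mL.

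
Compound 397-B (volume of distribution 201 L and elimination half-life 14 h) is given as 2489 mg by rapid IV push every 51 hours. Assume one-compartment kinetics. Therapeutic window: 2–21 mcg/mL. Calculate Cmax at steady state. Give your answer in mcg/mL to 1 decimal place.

13.5 mcg/mL

Over one 51-h interval, 51/14 ≈ 3.6429 half-lives elapse, leaving f ≈ 0.0801 of each dose.
At steady state, accumulation factor R = 1/(1 − e^(−kτ)) ≈ 1.0871.
Single-dose peak C₀ = D/Vd = 2489/201 ≈ 12.383 mcg/mL.
Steady-state peak Cmax,ss = C₀·R ≈ 12.383 × 1.0871 ≈ 13.462 mcg/mL.
Peak 13.5 mcg/mL vs MTC 21 mcg/mL: below toxic threshold.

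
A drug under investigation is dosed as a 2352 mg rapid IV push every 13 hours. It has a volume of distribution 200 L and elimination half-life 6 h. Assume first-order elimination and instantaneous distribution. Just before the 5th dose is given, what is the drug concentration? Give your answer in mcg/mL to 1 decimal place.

f = (1/2)^(τ/t½) = (1/2)^(13/6) ≈ 0.2227.
C₀ = D/Vd = 2352/200 ≈ 11.760 mcg/mL.
Before the 5th dose, 4 doses have been given. Superposition: Cmin = C₀·(f + f² + … + f^4).
≈ 11.760 × (0.2227 + 0.0496 + 0.0110 + 0.0025) ≈ 11.760 × 0.2858 ≈ 3.361 mcg/mL.

3.4 mcg/mL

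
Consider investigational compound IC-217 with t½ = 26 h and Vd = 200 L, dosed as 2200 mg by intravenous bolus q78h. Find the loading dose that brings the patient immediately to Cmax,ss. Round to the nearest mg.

2514 mg

f = (1/2)^(78/26) ≈ 0.125000; accumulation ratio R = 1/(1−f) ≈ 1.14286.
Loading dose to hit Cmax,ss on first dose: D_load = D_maint·R ≈ 2200 × 1.14286 ≈ 2514.29 mg.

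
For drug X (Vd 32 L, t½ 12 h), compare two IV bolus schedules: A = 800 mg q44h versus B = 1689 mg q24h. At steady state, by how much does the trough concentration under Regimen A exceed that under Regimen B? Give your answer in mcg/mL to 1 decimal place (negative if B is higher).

Regimen A: f = (1/2)^(44/12) ≈ 0.0787; Cmin,ss = (800/32)·f/(1−f) ≈ 2.136 mcg/mL.
Regimen B: f = (1/2)^(24/12) ≈ 0.2500; Cmin,ss = (1689/32)·f/(1−f) ≈ 17.594 mcg/mL.
Difference ≈ 2.136 − 17.594 ≈ -15.458 mcg/mL.

-15.5 mcg/mL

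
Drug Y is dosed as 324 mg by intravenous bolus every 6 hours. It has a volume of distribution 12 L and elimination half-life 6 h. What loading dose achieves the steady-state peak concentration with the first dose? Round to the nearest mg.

648 mg

f = (1/2)^(6/6) ≈ 0.500000; accumulation ratio R = 1/(1−f) ≈ 2.00000.
Loading dose to hit Cmax,ss on first dose: D_load = D_maint·R ≈ 324 × 2.00000 ≈ 648.00 mg.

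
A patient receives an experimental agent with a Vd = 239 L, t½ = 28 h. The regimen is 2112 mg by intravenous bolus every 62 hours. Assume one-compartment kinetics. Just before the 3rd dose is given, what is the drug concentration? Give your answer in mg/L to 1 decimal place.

f = (1/2)^(τ/t½) = (1/2)^(62/28) ≈ 0.2155.
C₀ = D/Vd = 2112/239 ≈ 8.837 mg/L.
Before the 3rd dose, 2 doses have been given. Superposition: Cmin = C₀·(f + f²).
≈ 8.837 × (0.2155 + 0.0464) ≈ 8.837 × 0.2619 ≈ 2.314 mg/L.

2.3 mg/L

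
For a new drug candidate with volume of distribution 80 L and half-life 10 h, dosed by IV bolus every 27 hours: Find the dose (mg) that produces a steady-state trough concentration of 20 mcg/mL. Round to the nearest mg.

8797 mg

τ/t½ = 27/10 ≈ 2.7, so f = (1/2)^(27/10) ≈ 0.153893.
Cmin,ss = (D/Vd)·f/(1−f), so D = Cmin,ss·Vd·(1−f)/f.
D = 20 × 80 × (1−f)/f ≈ 20 × 80 × 5.49802 ≈ 8796.83 mg.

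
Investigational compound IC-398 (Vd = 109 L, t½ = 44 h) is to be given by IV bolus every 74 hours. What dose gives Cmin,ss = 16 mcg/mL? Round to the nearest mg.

τ/t½ = 74/44 ≈ 1.6818, so f = (1/2)^(74/44) ≈ 0.311690.
Cmin,ss = (D/Vd)·f/(1−f), so D = Cmin,ss·Vd·(1−f)/f.
D = 16 × 109 × (1−f)/f ≈ 16 × 109 × 2.20832 ≈ 3851.31 mg.

3851 mg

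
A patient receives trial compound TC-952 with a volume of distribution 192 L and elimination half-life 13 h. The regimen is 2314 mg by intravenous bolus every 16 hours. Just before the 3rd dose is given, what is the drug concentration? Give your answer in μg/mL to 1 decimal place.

7.3 μg/mL

f = (1/2)^(τ/t½) = (1/2)^(16/13) ≈ 0.4261.
C₀ = D/Vd = 2314/192 ≈ 12.052 μg/mL.
Before the 3rd dose, 2 doses have been given. Superposition: Cmin = C₀·(f + f²).
≈ 12.052 × (0.4261 + 0.1816) ≈ 12.052 × 0.6077 ≈ 7.324 μg/mL.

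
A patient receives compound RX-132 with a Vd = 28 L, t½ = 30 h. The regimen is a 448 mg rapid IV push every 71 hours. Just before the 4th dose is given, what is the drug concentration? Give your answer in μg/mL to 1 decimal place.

f = (1/2)^(τ/t½) = (1/2)^(71/30) ≈ 0.1939.
C₀ = D/Vd = 448/28 ≈ 16.000 μg/mL.
Before the 4th dose, 3 doses have been given. Superposition: Cmin = C₀·(f + f² + … + f^3).
≈ 16.000 × (0.1939 + 0.0376 + 0.0073) ≈ 16.000 × 0.2388 ≈ 3.821 μg/mL.

3.8 μg/mL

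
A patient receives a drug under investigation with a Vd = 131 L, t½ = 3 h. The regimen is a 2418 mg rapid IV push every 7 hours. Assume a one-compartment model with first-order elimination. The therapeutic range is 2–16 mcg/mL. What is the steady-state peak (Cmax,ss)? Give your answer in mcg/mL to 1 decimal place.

Over one 7-h interval, 7/3 ≈ 2.3333 half-lives elapse, leaving f ≈ 0.1984 of each dose.
At steady state, accumulation factor R = 1/(1 − e^(−kτ)) ≈ 1.2475.
Single-dose peak C₀ = D/Vd = 2418/131 ≈ 18.458 mcg/mL.
Steady-state peak Cmax,ss = C₀·R ≈ 18.458 × 1.2475 ≈ 23.026 mcg/mL.
Peak 23.0 mcg/mL vs MTC 16 mcg/mL: exceeds toxic threshold.

23.0 mcg/mL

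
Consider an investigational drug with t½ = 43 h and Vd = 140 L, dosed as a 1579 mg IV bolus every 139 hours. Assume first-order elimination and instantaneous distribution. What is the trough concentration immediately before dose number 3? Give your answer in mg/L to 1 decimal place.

1.3 mg/L

f = (1/2)^(τ/t½) = (1/2)^(139/43) ≈ 0.1064.
C₀ = D/Vd = 1579/140 ≈ 11.279 mg/L.
Before the 3rd dose, 2 doses have been given. Superposition: Cmin = C₀·(f + f²).
≈ 11.279 × (0.1064 + 0.0113) ≈ 11.279 × 0.1177 ≈ 1.328 mg/L.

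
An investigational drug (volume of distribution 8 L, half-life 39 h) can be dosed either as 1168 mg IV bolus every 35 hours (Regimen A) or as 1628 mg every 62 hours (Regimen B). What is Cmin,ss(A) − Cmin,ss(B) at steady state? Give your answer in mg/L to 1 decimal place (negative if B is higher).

68.0 mg/L

Regimen A: f = (1/2)^(35/39) ≈ 0.5368; Cmin,ss = (1168/8)·f/(1−f) ≈ 169.199 mg/L.
Regimen B: f = (1/2)^(62/39) ≈ 0.3322; Cmin,ss = (1628/8)·f/(1−f) ≈ 101.232 mg/L.
Difference ≈ 169.199 − 101.232 ≈ 67.967 mg/L.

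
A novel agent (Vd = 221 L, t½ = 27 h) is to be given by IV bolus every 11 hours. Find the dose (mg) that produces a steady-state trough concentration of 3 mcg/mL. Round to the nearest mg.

216 mg

τ/t½ = 11/27 ≈ 0.40741, so f = (1/2)^(11/27) ≈ 0.753977.
Cmin,ss = (D/Vd)·f/(1−f), so D = Cmin,ss·Vd·(1−f)/f.
D = 3 × 221 × (1−f)/f ≈ 3 × 221 × 0.32630 ≈ 216.34 mg.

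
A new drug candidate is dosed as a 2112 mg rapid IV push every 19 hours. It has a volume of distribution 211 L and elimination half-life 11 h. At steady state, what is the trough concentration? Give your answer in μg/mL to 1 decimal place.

k = ln2/t½ = ln2/11 ≈ 0.063013 h⁻¹; fraction remaining f = e^(−kτ) = e^(−0.063013×19) ≈ 0.3020.
Accumulation ratio R = 1/(1 − f) ≈ 1/0.6980 ≈ 1.4327.
Single-dose peak C₀ = D/Vd = 2112/211 ≈ 10.009 μg/mL.
Steady-state peak Cmax,ss = C₀·R ≈ 10.009 × 1.4327 ≈ 14.340 μg/mL.
One interval later, Cmin,ss = Cmax,ss·e^(−kτ) ≈ 14.340 × 0.3020 ≈ 4.331 μg/mL.

4.3 μg/mL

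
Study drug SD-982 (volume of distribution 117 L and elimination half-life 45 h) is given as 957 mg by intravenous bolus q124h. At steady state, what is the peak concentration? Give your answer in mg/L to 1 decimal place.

Over one 124-h interval, 124/45 ≈ 2.7556 half-lives elapse, leaving f ≈ 0.1481 of each dose.
Accumulation ratio R = 1/(1 − f) ≈ 1/0.8519 ≈ 1.1738.
Each bolus raises the concentration by D/Vd = 957/117 ≈ 8.179 mg/L.
Steady-state peak Cmax,ss = C₀·R ≈ 8.179 × 1.1738 ≈ 9.601 mg/L.

9.6 mg/L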